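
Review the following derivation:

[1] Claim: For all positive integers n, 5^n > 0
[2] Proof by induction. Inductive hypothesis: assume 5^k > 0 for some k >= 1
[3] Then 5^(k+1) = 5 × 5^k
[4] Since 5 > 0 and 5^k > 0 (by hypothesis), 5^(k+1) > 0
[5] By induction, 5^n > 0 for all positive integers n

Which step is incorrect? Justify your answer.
Step 5: By induction, 5^n > 0 for all positive integers n

Step 5 concludes the proof by induction, but no base case was ever established. A valid induction proof requires: (1) a base case proving 5^1 > 0, and (2) an inductive step showing IF 5^k > 0 THEN 5^(k+1) > 0. Steps 2-4 correctly establish the inductive step, but without the base case the conclusion in step 5 does not follow.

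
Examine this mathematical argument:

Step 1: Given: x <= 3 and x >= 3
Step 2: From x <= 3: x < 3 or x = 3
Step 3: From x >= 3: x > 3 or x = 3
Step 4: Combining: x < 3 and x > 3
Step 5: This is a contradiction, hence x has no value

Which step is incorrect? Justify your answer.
Step 4: Combining: x < 3 and x > 3

Step 4 incorrectly combines the conditions. From x <= 3 and x >= 3, the intersection is x = 3. The error treats the 'or' cases as 'and' requirements. The correct conclusion is that x = 3 is the unique solution, not that no solution exists.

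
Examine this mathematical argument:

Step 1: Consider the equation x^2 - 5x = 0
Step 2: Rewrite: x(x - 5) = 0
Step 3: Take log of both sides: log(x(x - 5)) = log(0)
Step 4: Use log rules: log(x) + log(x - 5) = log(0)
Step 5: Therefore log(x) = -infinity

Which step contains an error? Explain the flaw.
Step 3: Take log of both sides: log(x(x - 5)) = log(0)

Step 3 takes the logarithm of both sides, resulting in log(0) on the right side. The logarithm is only defined for positive numbers; log(0) is undefined (approaches negative infinity). This operation is invalid.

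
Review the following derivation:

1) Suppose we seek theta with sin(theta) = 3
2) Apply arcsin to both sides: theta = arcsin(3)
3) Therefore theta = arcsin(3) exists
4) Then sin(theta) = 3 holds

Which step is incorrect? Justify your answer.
Step 2: Apply arcsin to both sides: theta = arcsin(3)

Step 2 applies arcsin to 3. However, arcsin(x) is only defined for x in [-1, 1] because sin(theta) can only produce values in that range. Since |3| > 1, arcsin(3) is undefined. There is no angle whose sine equals 3.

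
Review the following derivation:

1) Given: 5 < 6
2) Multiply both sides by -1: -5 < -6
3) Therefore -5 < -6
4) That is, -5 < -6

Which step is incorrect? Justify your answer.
Step 2: Multiply both sides by -1: -5 < -6

Step 2 multiplies both sides by -1 but fails to reverse the inequality sign. When multiplying (or dividing) an inequality by a negative number, the direction must be reversed. Since 5 < 6, we should get -5 > -6, i.e., -5 > -6.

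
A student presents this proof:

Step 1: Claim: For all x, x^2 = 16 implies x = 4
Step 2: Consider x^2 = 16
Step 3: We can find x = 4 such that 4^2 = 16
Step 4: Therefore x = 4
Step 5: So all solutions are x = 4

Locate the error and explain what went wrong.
Step 4: Therefore x = 4

Step 4 incorrectly concludes that x = 4 is the only solution. The proof shows that x = 4 is A solution (existence), but does not show it is the ONLY solution (uniqueness). In fact, x = -4 is also a solution since (-4)^2 = 16. Finding one solution doesn't prove there are no others.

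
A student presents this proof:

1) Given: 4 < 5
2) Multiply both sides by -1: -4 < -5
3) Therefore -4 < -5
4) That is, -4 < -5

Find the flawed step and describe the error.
Step 2: Multiply both sides by -1: -4 < -5

Step 2 multiplies both sides by -1 but fails to reverse the inequality sign. When multiplying (or dividing) an inequality by a negative number, the direction must be reversed. Since 4 < 5, we should get -4 > -5, i.e., -4 > -5.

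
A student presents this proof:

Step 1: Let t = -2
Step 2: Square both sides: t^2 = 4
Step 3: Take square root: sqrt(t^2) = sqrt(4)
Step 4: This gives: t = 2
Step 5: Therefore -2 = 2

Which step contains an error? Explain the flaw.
Step 4: This gives: t = 2

Step 4 incorrectly states that sqrt(t^2) = t. The correct identity is sqrt(t^2) = |t|. Since t = -2 < 0, we have sqrt(t^2) = |-2| = 2, not t = -2.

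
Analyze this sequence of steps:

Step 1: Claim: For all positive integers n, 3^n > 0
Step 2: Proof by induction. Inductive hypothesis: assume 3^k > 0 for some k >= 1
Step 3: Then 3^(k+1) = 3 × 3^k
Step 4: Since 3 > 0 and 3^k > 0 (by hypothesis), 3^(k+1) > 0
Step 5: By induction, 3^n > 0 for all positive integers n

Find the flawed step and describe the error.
Step 5: By induction, 3^n > 0 for all positive integers n

Step 5 concludes the proof by induction, but no base case was ever established. A valid induction proof requires: (1) a base case proving 3^1 > 0, and (2) an inductive step showing IF 3^k > 0 THEN 3^(k+1) > 0. Steps 2-4 correctly establish the inductive step, but without the base case the conclusion in step 5 does not follow.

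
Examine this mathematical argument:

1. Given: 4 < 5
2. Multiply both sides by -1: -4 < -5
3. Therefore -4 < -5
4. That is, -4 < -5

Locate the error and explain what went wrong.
Step 2: Multiply both sides by -1: -4 < -5

Step 2 multiplies both sides by -1 but fails to reverse the inequality sign. When multiplying (or dividing) an inequality by a negative number, the direction must be reversed. Since 4 < 5, we should get -4 > -5, i.e., -4 > -5.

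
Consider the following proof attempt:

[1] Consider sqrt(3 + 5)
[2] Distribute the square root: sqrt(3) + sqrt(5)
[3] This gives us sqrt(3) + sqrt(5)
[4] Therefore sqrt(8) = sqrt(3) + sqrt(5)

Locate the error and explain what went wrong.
Step 2: Distribute the square root: sqrt(3) + sqrt(5)

Step 2 incorrectly 'distributes' the square root over addition. The square root function does not distribute: sqrt(a + b) ≠ sqrt(a) + sqrt(b). In fact, sqrt(3 + 5) = sqrt(8) ≈ 2.8284, while sqrt(3) + sqrt(5) ≈ 3.9681.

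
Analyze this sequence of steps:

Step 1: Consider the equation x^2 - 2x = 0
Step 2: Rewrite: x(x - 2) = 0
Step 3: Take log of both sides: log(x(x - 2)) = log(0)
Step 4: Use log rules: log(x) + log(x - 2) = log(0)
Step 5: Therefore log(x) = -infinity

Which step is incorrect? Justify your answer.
Step 3: Take log of both sides: log(x(x - 2)) = log(0)

Step 3 takes the logarithm of both sides, resulting in log(0) on the right side. The logarithm is only defined for positive numbers; log(0) is undefined (approaches negative infinity). This operation is invalid.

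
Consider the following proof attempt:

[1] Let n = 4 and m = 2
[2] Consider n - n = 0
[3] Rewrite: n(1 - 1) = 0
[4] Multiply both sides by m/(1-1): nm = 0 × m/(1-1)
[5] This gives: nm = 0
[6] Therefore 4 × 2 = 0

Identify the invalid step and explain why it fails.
Step 4: Multiply both sides by m/(1-1): nm = 0 × m/(1-1)

Step 4 multiplies both sides by m/(1-1). However, 1-1 = 0, so this is multiplication by m/0, which is undefined. We cannot multiply by an undefined expression.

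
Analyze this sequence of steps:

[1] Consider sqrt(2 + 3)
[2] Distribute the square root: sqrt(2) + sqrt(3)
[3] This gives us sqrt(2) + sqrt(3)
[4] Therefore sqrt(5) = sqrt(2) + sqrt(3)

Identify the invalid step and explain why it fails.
Step 2: Distribute the square root: sqrt(2) + sqrt(3)

Step 2 incorrectly 'distributes' the square root over addition. The square root function does not distribute: sqrt(a + b) ≠ sqrt(a) + sqrt(b). In fact, sqrt(2 + 3) = sqrt(5) ≈ 2.2361, while sqrt(2) + sqrt(3) ≈ 3.1463.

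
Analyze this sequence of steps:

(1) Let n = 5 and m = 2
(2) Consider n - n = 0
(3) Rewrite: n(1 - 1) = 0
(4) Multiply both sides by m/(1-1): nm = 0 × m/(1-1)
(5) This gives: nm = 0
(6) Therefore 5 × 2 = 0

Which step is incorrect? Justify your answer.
Step 4: Multiply both sides by m/(1-1): nm = 0 × m/(1-1)

Step 4 multiplies both sides by m/(1-1). However, 1-1 = 0, so this is multiplication by m/0, which is undefined. We cannot multiply by an undefined expression.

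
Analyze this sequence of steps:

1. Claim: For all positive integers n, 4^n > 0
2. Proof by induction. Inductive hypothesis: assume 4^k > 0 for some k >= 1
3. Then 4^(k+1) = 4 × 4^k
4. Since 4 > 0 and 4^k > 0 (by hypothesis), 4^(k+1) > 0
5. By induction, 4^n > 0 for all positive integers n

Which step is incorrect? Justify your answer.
Step 5: By induction, 4^n > 0 for all positive integers n

Step 5 concludes the proof by induction, but no base case was ever established. A valid induction proof requires: (1) a base case proving 4^1 > 0, and (2) an inductive step showing IF 4^k > 0 THEN 4^(k+1) > 0. Steps 2-4 correctly establish the inductive step, but without the base case the conclusion in step 5 does not follow.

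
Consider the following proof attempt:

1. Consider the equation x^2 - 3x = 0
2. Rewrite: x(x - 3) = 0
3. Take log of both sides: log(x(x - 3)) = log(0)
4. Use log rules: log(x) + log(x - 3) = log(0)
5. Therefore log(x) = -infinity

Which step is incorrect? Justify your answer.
Step 3: Take log of both sides: log(x(x - 3)) = log(0)

Step 3 takes the logarithm of both sides, resulting in log(0) on the right side. The logarithm is only defined for positive numbers; log(0) is undefined (approaches negative infinity). This operation is invalid.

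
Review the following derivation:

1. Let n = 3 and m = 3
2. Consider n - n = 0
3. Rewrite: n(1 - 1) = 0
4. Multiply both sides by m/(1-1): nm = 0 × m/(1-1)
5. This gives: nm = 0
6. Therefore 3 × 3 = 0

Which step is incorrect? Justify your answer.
Step 4: Multiply both sides by m/(1-1): nm = 0 × m/(1-1)

Step 4 multiplies both sides by m/(1-1). However, 1-1 = 0, so this is multiplication by m/0, which is undefined. We cannot multiply by an undefined expression.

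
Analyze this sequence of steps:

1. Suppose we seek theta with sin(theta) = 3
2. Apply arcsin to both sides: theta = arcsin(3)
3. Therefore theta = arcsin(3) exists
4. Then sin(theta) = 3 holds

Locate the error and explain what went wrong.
Step 2: Apply arcsin to both sides: theta = arcsin(3)

Step 2 applies arcsin to 3. However, arcsin(x) is only defined for x in [-1, 1] because sin(theta) can only produce values in that range. Since |3| > 1, arcsin(3) is undefined. There is no angle whose sine equals 3.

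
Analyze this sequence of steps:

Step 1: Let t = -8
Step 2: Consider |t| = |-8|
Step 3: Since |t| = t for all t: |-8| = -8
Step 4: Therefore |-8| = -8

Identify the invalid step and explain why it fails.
Step 3: Since |t| = t for all t: |-8| = -8

Step 3 incorrectly states that |t| = t for all t. The correct definition is |t| = t when t >= 0, and |t| = -t when t < 0. Since -8 < 0, we have |-8| = -(-8) = 8, not -8.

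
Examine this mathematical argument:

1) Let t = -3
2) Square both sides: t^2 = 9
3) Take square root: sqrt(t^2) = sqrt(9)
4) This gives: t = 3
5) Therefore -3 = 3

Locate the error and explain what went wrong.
Step 4: This gives: t = 3

Step 4 incorrectly states that sqrt(t^2) = t. The correct identity is sqrt(t^2) = |t|. Since t = -3 < 0, we have sqrt(t^2) = |-3| = 3, not t = -3.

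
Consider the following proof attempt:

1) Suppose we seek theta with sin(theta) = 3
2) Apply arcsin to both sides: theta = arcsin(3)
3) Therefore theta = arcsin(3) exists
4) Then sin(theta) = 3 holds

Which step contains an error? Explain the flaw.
Step 2: Apply arcsin to both sides: theta = arcsin(3)

Step 2 applies arcsin to 3. However, arcsin(x) is only defined for x in [-1, 1] because sin(theta) can only produce values in that range. Since |3| > 1, arcsin(3) is undefined. There is no angle whose sine equals 3.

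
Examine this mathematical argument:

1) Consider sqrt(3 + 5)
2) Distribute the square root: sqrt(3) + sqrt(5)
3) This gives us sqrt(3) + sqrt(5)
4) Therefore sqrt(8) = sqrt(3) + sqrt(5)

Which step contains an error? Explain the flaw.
Step 2: Distribute the square root: sqrt(3) + sqrt(5)

Step 2 incorrectly 'distributes' the square root over addition. The square root function does not distribute: sqrt(a + b) ≠ sqrt(a) + sqrt(b). In fact, sqrt(3 + 5) = sqrt(8) ≈ 2.8284, while sqrt(3) + sqrt(5) ≈ 3.9681.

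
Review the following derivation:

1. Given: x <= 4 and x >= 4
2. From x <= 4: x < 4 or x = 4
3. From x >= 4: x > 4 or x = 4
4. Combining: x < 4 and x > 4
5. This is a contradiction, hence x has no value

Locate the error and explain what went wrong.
Step 4: Combining: x < 4 and x > 4

Step 4 incorrectly combines the conditions. From x <= 4 and x >= 4, the intersection is x = 4. The error treats the 'or' cases as 'and' requirements. The correct conclusion is that x = 4 is the unique solution, not that no solution exists.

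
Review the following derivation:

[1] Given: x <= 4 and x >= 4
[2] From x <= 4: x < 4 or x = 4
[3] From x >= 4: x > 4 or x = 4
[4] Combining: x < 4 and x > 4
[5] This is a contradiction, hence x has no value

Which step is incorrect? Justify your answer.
Step 4: Combining: x < 4 and x > 4

Step 4 incorrectly combines the conditions. From x <= 4 and x >= 4, the intersection is x = 4. The error treats the 'or' cases as 'and' requirements. The correct conclusion is that x = 4 is the unique solution, not that no solution exists.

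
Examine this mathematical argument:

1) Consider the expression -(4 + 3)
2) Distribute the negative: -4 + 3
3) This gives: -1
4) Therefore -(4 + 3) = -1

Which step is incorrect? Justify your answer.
Step 2: Distribute the negative: -4 + 3

Step 2 incorrectly distributes the negative sign. The correct distribution is -(4 + 3) = -4 - 3 = -7. The negative must be applied to both terms, not just the first. The error treats -(4 + 3) as -4 + 3, which equals -1 instead of -7.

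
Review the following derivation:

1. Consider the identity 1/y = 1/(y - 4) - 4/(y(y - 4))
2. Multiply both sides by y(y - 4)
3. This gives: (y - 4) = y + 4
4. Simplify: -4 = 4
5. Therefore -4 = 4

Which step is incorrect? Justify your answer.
Step 3: This gives: (y - 4) = y + 4

Step 3 makes a sign error when clearing denominators. Multiplying -4/(y(y - 4)) by y(y - 4) gives -4, not +4. The correct result is (y - 4) = y - 4, which is trivially true, not (y - 4) = y + 4. (Step 1 is a valid identity: 1/(y - 4) - 4/(y(y - 4)) = (y - 4)/(y(y - 4)) = 1/y.)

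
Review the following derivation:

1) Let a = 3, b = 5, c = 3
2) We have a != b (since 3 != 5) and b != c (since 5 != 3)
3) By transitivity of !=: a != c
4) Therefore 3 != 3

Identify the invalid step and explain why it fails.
Step 3: By transitivity of !=: a != c

Step 3 incorrectly applies transitivity to the '!=' relation. Transitivity states: if a R b and b R c, then a R c. However, '!=' is not transitive. Counterexample: 3 != 5 and 5 != 3, but 3 = 3 (both equal 3). Transitivity holds for relations like <, <=, =, but not for !=.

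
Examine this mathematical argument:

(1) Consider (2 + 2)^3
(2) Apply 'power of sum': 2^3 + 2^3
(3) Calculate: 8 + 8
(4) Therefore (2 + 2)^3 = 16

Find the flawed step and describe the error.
Step 2: Apply 'power of sum': 2^3 + 2^3

Step 2 incorrectly applies a non-existent rule '(a+b)^n = a^n + b^n'. This is false in general. The correct expansion uses the binomial theorem. The actual value is (2 + 2)^3 = 4^3 = 64, not 16.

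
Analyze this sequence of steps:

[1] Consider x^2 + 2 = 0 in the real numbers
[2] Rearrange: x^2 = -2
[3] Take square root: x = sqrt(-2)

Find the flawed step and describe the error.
Step 3: Take square root: x = sqrt(-2)

Step 3 takes the square root of -2, which is negative. In the real number system, the square root of a negative number is undefined. The equation x^2 + 2 = 0 has no real solutions. Square roots of negative numbers only exist in the complex numbers.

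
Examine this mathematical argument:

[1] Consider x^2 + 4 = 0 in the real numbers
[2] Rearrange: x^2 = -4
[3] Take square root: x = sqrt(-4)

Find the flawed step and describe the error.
Step 3: Take square root: x = sqrt(-4)

Step 3 takes the square root of -4, which is negative. In the real number system, the square root of a negative number is undefined. The equation x^2 + 4 = 0 has no real solutions. Square roots of negative numbers only exist in the complex numbers.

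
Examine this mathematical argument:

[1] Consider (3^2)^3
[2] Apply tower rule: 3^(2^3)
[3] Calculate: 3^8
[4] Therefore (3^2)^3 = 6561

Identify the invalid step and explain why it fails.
Step 2: Apply tower rule: 3^(2^3)

Step 2 incorrectly states that (a^b)^c = a^(b^c). The correct rule is (a^b)^c = a^(b×c). The actual value is (3^2)^3 = 3^6 = 729, not 3^8 = 6561.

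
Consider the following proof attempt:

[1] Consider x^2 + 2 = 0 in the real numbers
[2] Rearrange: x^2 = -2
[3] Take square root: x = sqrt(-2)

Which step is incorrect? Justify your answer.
Step 3: Take square root: x = sqrt(-2)

Step 3 takes the square root of -2, which is negative. In the real number system, the square root of a negative number is undefined. The equation x^2 + 2 = 0 has no real solutions. Square roots of negative numbers only exist in the complex numbers.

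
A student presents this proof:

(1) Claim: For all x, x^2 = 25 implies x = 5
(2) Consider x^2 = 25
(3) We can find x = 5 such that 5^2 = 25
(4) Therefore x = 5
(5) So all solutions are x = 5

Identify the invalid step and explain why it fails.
Step 4: Therefore x = 5

Step 4 incorrectly concludes that x = 5 is the only solution. The proof shows that x = 5 is A solution (existence), but does not show it is the ONLY solution (uniqueness). In fact, x = -5 is also a solution since (-5)^2 = 25. Finding one solution doesn't prove there are no others.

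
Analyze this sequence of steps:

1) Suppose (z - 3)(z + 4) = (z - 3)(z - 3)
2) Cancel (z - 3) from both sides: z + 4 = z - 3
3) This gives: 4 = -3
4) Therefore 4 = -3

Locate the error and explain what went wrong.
Step 2: Cancel (z - 3) from both sides: z + 4 = z - 3

Step 2 cancels (z - 3) from both sides. This is only valid if (z - 3) ≠ 0, i.e., z ≠ 3. When z = 3, both sides equal zero regardless of the other factors. The correct approach requires considering z = 3 as a separate case.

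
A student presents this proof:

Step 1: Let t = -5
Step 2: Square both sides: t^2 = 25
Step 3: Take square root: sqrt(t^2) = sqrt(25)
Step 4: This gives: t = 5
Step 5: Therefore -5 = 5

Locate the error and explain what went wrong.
Step 4: This gives: t = 5

Step 4 incorrectly states that sqrt(t^2) = t. The correct identity is sqrt(t^2) = |t|. Since t = -5 < 0, we have sqrt(t^2) = |-5| = 5, not t = -5.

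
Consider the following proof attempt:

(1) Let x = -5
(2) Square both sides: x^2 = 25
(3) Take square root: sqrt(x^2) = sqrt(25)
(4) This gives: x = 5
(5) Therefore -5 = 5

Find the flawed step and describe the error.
Step 4: This gives: x = 5

Step 4 incorrectly states that sqrt(x^2) = x. The correct identity is sqrt(x^2) = |x|. Since x = -5 < 0, we have sqrt(x^2) = |-5| = 5, not x = -5.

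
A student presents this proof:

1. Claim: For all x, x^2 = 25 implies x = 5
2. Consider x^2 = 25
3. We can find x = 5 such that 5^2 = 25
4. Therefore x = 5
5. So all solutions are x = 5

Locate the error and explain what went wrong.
Step 4: Therefore x = 5

Step 4 incorrectly concludes that x = 5 is the only solution. The proof shows that x = 5 is A solution (existence), but does not show it is the ONLY solution (uniqueness). In fact, x = -5 is also a solution since (-5)^2 = 25. Finding one solution doesn't prove there are no others.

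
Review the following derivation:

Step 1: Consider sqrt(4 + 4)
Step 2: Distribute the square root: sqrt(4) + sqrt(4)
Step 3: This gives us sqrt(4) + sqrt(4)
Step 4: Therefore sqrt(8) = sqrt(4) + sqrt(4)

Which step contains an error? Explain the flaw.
Step 2: Distribute the square root: sqrt(4) + sqrt(4)

Step 2 incorrectly 'distributes' the square root over addition. The square root function does not distribute: sqrt(a + b) ≠ sqrt(a) + sqrt(b). In fact, sqrt(4 + 4) = sqrt(8) ≈ 2.8284, while sqrt(4) + sqrt(4) ≈ 4.0000.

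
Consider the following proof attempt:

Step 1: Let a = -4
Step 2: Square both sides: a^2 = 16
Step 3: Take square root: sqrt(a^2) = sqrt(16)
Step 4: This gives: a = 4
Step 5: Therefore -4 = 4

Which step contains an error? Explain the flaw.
Step 4: This gives: a = 4

Step 4 incorrectly states that sqrt(a^2) = a. The correct identity is sqrt(a^2) = |a|. Since a = -4 < 0, we have sqrt(a^2) = |-4| = 4, not a = -4.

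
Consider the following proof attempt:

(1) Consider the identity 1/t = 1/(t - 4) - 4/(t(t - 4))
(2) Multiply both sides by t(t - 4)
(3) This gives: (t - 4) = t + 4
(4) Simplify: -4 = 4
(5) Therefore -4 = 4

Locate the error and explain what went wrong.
Step 3: This gives: (t - 4) = t + 4

Step 3 makes a sign error when clearing denominators. Multiplying -4/(t(t - 4)) by t(t - 4) gives -4, not +4. The correct result is (t - 4) = t - 4, which is trivially true, not (t - 4) = t + 4. (Step 1 is a valid identity: 1/(t - 4) - 4/(t(t - 4)) = (t - 4)/(t(t - 4)) = 1/t.)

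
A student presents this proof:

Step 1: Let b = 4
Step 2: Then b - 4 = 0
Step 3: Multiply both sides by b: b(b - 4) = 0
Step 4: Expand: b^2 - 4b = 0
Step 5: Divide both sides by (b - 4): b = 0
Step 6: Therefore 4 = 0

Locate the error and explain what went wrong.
Step 5: Divide both sides by (b - 4): b = 0

Step 5 divides both sides by (b - 4). However, since b = 4, we have (b - 4) = 0. Division by zero is undefined, making this step invalid.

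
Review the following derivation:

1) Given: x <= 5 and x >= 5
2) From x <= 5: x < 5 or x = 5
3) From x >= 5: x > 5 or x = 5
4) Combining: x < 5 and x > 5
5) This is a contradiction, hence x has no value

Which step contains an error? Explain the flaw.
Step 4: Combining: x < 5 and x > 5

Step 4 incorrectly combines the conditions. From x <= 5 and x >= 5, the intersection is x = 5. The error treats the 'or' cases as 'and' requirements. The correct conclusion is that x = 5 is the unique solution, not that no solution exists.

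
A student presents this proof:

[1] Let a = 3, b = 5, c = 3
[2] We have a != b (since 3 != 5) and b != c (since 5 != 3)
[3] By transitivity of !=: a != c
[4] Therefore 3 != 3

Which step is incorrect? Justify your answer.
Step 3: By transitivity of !=: a != c

Step 3 incorrectly applies transitivity to the '!=' relation. Transitivity states: if a R b and b R c, then a R c. However, '!=' is not transitive. Counterexample: 3 != 5 and 5 != 3, but 3 = 3 (both equal 3). Transitivity holds for relations like <, <=, =, but not for !=.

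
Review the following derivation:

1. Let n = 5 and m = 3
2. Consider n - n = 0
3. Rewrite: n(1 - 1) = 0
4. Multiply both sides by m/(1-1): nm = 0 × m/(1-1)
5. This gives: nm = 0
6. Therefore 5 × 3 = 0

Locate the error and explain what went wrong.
Step 4: Multiply both sides by m/(1-1): nm = 0 × m/(1-1)

Step 4 multiplies both sides by m/(1-1). However, 1-1 = 0, so this is multiplication by m/0, which is undefined. We cannot multiply by an undefined expression.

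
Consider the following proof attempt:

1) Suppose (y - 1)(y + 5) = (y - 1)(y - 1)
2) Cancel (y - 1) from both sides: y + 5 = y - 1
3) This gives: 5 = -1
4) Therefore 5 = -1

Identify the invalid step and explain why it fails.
Step 2: Cancel (y - 1) from both sides: y + 5 = y - 1

Step 2 cancels (y - 1) from both sides. This is only valid if (y - 1) ≠ 0, i.e., y ≠ 1. When y = 1, both sides equal zero regardless of the other factors. The correct approach requires considering y = 1 as a separate case.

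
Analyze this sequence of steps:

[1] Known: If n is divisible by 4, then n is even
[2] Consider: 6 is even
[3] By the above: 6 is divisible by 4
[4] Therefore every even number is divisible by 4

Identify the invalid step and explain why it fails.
Step 3: By the above: 6 is divisible by 4

Step 3 commits the fallacy of affirming the consequent. The known fact 'divisible by 4 → even' does NOT imply 'even → divisible by 4'. That would be the converse, which is false. For example, 6 is even but 6 ÷ 4 = 1.50, which is not an integer.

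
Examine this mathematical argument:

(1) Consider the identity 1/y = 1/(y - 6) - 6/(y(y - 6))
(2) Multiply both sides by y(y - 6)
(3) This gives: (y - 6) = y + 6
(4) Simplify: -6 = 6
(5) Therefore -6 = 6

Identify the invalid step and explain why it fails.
Step 3: This gives: (y - 6) = y + 6

Step 3 makes a sign error when clearing denominators. Multiplying -6/(y(y - 6)) by y(y - 6) gives -6, not +6. The correct result is (y - 6) = y - 6, which is trivially true, not (y - 6) = y + 6. (Step 1 is a valid identity: 1/(y - 6) - 6/(y(y - 6)) = (y - 6)/(y(y - 6)) = 1/y.)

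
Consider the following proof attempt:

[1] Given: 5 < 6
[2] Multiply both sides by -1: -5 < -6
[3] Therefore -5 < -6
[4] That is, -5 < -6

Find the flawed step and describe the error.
Step 2: Multiply both sides by -1: -5 < -6

Step 2 multiplies both sides by -1 but fails to reverse the inequality sign. When multiplying (or dividing) an inequality by a negative number, the direction must be reversed. Since 5 < 6, we should get -5 > -6, i.e., -5 > -6.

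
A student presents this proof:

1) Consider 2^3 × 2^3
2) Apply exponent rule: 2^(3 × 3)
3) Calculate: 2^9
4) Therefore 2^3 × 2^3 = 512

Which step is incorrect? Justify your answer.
Step 2: Apply exponent rule: 2^(3 × 3)

Step 2 incorrectly states that a^b × a^c = a^(b×c). The correct rule is a^b × a^c = a^(b+c). The actual value is 2^3 × 2^3 = 2^6 = 64, not 2^9 = 512.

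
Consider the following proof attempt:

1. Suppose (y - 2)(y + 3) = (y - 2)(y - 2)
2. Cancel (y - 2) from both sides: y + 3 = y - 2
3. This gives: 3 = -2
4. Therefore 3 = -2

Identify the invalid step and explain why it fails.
Step 2: Cancel (y - 2) from both sides: y + 3 = y - 2

Step 2 cancels (y - 2) from both sides. This is only valid if (y - 2) ≠ 0, i.e., y ≠ 2. When y = 2, both sides equal zero regardless of the other factors. The correct approach requires considering y = 2 as a separate case.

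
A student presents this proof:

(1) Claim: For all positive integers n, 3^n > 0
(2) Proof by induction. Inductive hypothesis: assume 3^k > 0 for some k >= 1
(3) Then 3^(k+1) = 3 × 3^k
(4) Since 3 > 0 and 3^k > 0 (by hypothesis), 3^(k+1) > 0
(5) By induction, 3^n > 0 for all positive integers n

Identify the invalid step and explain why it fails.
Step 5: By induction, 3^n > 0 for all positive integers n

Step 5 concludes the proof by induction, but no base case was ever established. A valid induction proof requires: (1) a base case proving 3^1 > 0, and (2) an inductive step showing IF 3^k > 0 THEN 3^(k+1) > 0. Steps 2-4 correctly establish the inductive step, but without the base case the conclusion in step 5 does not follow.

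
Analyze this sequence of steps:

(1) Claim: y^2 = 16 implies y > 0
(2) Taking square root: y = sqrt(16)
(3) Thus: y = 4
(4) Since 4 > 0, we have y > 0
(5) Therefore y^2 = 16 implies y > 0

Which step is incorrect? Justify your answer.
Step 2: Taking square root: y = sqrt(16)

Step 2 takes the square root and assumes the positive root only. The equation y^2 = 16 actually has two solutions: y = 4 and y = -4. The proof silently assumes y > 0 without justification, then uses this assumption to conclude y > 0, which is circular. The counterexample y = -4 shows the claim is false.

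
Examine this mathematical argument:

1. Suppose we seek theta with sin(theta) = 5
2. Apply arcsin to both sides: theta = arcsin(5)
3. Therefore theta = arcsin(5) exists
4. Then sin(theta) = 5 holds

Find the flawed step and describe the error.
Step 2: Apply arcsin to both sides: theta = arcsin(5)

Step 2 applies arcsin to 5. However, arcsin(x) is only defined for x in [-1, 1] because sin(theta) can only produce values in that range. Since |5| > 1, arcsin(5) is undefined. There is no angle whose sine equals 5.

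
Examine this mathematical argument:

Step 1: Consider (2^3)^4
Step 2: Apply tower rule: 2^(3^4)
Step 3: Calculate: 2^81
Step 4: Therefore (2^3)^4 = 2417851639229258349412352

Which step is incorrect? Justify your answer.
Step 2: Apply tower rule: 2^(3^4)

Step 2 incorrectly states that (a^b)^c = a^(b^c). The correct rule is (a^b)^c = a^(b×c). The actual value is (2^3)^4 = 2^12 = 4096, not 2^81 = 2417851639229258349412352.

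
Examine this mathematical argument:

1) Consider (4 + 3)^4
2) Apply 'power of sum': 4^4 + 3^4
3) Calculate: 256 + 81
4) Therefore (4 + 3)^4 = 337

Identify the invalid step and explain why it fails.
Step 2: Apply 'power of sum': 4^4 + 3^4

Step 2 incorrectly applies a non-existent rule '(a+b)^n = a^n + b^n'. This is false in general. The correct expansion uses the binomial theorem. The actual value is (4 + 3)^4 = 7^4 = 2401, not 337.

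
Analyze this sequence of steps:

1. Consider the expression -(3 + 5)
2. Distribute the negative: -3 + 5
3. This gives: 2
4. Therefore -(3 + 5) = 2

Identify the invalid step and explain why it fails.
Step 2: Distribute the negative: -3 + 5

Step 2 incorrectly distributes the negative sign. The correct distribution is -(3 + 5) = -3 - 5 = -8. The negative must be applied to both terms, not just the first. The error treats -(3 + 5) as -3 + 5, which equals 2 instead of -8.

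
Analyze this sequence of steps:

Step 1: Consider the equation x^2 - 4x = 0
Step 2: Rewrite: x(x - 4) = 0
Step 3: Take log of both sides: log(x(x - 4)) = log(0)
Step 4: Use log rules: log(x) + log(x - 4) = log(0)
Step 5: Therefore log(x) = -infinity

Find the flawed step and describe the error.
Step 3: Take log of both sides: log(x(x - 4)) = log(0)

Step 3 takes the logarithm of both sides, resulting in log(0) on the right side. The logarithm is only defined for positive numbers; log(0) is undefined (approaches negative infinity). This operation is invalid.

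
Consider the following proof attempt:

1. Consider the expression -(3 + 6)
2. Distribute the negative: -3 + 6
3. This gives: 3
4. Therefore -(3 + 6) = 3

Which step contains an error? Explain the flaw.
Step 2: Distribute the negative: -3 + 6

Step 2 incorrectly distributes the negative sign. The correct distribution is -(3 + 6) = -3 - 6 = -9. The negative must be applied to both terms, not just the first. The error treats -(3 + 6) as -3 + 6, which equals 3 instead of -9.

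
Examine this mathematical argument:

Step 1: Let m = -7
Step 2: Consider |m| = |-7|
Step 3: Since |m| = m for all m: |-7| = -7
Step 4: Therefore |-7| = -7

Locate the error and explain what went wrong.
Step 3: Since |m| = m for all m: |-7| = -7

Step 3 incorrectly states that |m| = m for all m. The correct definition is |m| = m when m >= 0, and |m| = -m when m < 0. Since -7 < 0, we have |-7| = -(-7) = 7, not -7.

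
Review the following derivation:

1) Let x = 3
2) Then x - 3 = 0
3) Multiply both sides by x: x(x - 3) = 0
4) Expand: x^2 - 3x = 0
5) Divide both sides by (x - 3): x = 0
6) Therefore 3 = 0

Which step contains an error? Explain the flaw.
Step 5: Divide both sides by (x - 3): x = 0

Step 5 divides both sides by (x - 3). However, since x = 3, we have (x - 3) = 0. Division by zero is undefined, making this step invalid.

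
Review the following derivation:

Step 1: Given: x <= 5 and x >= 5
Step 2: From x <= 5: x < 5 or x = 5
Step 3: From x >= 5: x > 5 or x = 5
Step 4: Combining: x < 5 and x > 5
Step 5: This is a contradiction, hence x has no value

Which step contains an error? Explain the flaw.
Step 4: Combining: x < 5 and x > 5

Step 4 incorrectly combines the conditions. From x <= 5 and x >= 5, the intersection is x = 5. The error treats the 'or' cases as 'and' requirements. The correct conclusion is that x = 5 is the unique solution, not that no solution exists.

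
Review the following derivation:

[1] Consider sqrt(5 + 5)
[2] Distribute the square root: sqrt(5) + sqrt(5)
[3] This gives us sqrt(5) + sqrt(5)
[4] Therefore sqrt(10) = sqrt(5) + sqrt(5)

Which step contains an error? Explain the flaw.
Step 2: Distribute the square root: sqrt(5) + sqrt(5)

Step 2 incorrectly 'distributes' the square root over addition. The square root function does not distribute: sqrt(a + b) ≠ sqrt(a) + sqrt(b). In fact, sqrt(5 + 5) = sqrt(10) ≈ 3.1623, while sqrt(5) + sqrt(5) ≈ 4.4721.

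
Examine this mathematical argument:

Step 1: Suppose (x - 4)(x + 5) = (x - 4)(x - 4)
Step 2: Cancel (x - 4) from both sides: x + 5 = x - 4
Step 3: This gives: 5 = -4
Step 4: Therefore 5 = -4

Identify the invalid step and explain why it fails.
Step 2: Cancel (x - 4) from both sides: x + 5 = x - 4

Step 2 cancels (x - 4) from both sides. This is only valid if (x - 4) ≠ 0, i.e., x ≠ 4. When x = 4, both sides equal zero regardless of the other factors. The correct approach requires considering x = 4 as a separate case.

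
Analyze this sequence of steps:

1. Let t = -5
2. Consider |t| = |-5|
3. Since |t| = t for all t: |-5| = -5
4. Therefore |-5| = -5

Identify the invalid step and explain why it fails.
Step 3: Since |t| = t for all t: |-5| = -5

Step 3 incorrectly states that |t| = t for all t. The correct definition is |t| = t when t >= 0, and |t| = -t when t < 0. Since -5 < 0, we have |-5| = -(-5) = 5, not -5.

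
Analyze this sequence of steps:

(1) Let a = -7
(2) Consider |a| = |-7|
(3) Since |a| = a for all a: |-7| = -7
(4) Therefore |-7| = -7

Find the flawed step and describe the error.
Step 3: Since |a| = a for all a: |-7| = -7

Step 3 incorrectly states that |a| = a for all a. The correct definition is |a| = a when a >= 0, and |a| = -a when a < 0. Since -7 < 0, we have |-7| = -(-7) = 7, not -7.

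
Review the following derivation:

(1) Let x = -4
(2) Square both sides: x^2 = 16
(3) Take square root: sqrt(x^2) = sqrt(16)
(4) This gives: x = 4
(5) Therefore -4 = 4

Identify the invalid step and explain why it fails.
Step 4: This gives: x = 4

Step 4 incorrectly states that sqrt(x^2) = x. The correct identity is sqrt(x^2) = |x|. Since x = -4 < 0, we have sqrt(x^2) = |-4| = 4, not x = -4.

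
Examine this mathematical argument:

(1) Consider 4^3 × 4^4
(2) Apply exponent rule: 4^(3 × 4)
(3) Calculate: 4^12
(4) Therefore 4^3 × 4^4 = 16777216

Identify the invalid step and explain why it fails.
Step 2: Apply exponent rule: 4^(3 × 4)

Step 2 incorrectly states that a^b × a^c = a^(b×c). The correct rule is a^b × a^c = a^(b+c). The actual value is 4^3 × 4^4 = 4^7 = 16384, not 4^12 = 16777216.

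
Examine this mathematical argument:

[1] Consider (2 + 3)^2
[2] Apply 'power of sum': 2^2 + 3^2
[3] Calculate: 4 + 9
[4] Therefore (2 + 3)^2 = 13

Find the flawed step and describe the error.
Step 2: Apply 'power of sum': 2^2 + 3^2

Step 2 incorrectly applies a non-existent rule '(a+b)^n = a^n + b^n'. This is false in general. The correct expansion uses the binomial theorem. The actual value is (2 + 3)^2 = 5^2 = 25, not 13.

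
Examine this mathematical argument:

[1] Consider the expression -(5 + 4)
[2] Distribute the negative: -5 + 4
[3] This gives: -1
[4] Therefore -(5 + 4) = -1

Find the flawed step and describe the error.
Step 2: Distribute the negative: -5 + 4

Step 2 incorrectly distributes the negative sign. The correct distribution is -(5 + 4) = -5 - 4 = -9. The negative must be applied to both terms, not just the first. The error treats -(5 + 4) as -5 + 4, which equals -1 instead of -9.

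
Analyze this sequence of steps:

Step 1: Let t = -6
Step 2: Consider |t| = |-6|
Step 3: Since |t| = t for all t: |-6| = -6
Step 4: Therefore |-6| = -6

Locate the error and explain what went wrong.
Step 3: Since |t| = t for all t: |-6| = -6

Step 3 incorrectly states that |t| = t for all t. The correct definition is |t| = t when t >= 0, and |t| = -t when t < 0. Since -6 < 0, we have |-6| = -(-6) = 6, not -6.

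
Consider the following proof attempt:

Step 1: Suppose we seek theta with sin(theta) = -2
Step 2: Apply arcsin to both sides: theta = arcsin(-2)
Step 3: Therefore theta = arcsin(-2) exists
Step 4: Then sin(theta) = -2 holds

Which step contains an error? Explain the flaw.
Step 2: Apply arcsin to both sides: theta = arcsin(-2)

Step 2 applies arcsin to -2. However, arcsin(x) is only defined for x in [-1, 1] because sin(theta) can only produce values in that range. Since |-2| > 1, arcsin(-2) is undefined. There is no angle whose sine equals -2.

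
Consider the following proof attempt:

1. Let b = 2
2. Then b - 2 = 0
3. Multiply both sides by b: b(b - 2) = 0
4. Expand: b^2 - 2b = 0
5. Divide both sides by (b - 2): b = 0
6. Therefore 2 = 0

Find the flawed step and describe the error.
Step 5: Divide both sides by (b - 2): b = 0

Step 5 divides both sides by (b - 2). However, since b = 2, we have (b - 2) = 0. Division by zero is undefined, making this step invalid.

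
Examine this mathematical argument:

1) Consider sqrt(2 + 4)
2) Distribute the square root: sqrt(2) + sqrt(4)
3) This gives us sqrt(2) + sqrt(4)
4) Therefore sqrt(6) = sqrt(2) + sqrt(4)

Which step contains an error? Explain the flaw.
Step 2: Distribute the square root: sqrt(2) + sqrt(4)

Step 2 incorrectly 'distributes' the square root over addition. The square root function does not distribute: sqrt(a + b) ≠ sqrt(a) + sqrt(b). In fact, sqrt(2 + 4) = sqrt(6) ≈ 2.4495, while sqrt(2) + sqrt(4) ≈ 3.4142.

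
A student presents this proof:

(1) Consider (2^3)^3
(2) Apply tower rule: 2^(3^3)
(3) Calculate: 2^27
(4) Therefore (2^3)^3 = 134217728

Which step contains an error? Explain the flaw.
Step 2: Apply tower rule: 2^(3^3)

Step 2 incorrectly states that (a^b)^c = a^(b^c). The correct rule is (a^b)^c = a^(b×c). The actual value is (2^3)^3 = 2^9 = 512, not 2^27 = 134217728.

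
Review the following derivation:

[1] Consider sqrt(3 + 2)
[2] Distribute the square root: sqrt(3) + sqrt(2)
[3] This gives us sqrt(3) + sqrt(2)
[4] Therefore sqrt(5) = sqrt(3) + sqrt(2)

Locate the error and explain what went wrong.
Step 2: Distribute the square root: sqrt(3) + sqrt(2)

Step 2 incorrectly 'distributes' the square root over addition. The square root function does not distribute: sqrt(a + b) ≠ sqrt(a) + sqrt(b). In fact, sqrt(3 + 2) = sqrt(5) ≈ 2.2361, while sqrt(3) + sqrt(2) ≈ 3.1463.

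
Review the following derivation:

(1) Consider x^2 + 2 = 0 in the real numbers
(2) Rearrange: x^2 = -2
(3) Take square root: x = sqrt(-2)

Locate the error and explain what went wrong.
Step 3: Take square root: x = sqrt(-2)

Step 3 takes the square root of -2, which is negative. In the real number system, the square root of a negative number is undefined. The equation x^2 + 2 = 0 has no real solutions. Square roots of negative numbers only exist in the complex numbers.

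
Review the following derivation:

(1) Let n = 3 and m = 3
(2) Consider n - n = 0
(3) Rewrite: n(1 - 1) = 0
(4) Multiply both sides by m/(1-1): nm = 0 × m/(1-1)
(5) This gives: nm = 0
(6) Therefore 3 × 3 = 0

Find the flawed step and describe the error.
Step 4: Multiply both sides by m/(1-1): nm = 0 × m/(1-1)

Step 4 multiplies both sides by m/(1-1). However, 1-1 = 0, so this is multiplication by m/0, which is undefined. We cannot multiply by an undefined expression.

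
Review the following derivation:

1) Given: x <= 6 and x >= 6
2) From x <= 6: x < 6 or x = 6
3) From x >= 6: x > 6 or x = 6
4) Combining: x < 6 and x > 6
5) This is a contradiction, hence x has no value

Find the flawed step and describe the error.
Step 4: Combining: x < 6 and x > 6

Step 4 incorrectly combines the conditions. From x <= 6 and x >= 6, the intersection is x = 6. The error treats the 'or' cases as 'and' requirements. The correct conclusion is that x = 6 is the unique solution, not that no solution exists.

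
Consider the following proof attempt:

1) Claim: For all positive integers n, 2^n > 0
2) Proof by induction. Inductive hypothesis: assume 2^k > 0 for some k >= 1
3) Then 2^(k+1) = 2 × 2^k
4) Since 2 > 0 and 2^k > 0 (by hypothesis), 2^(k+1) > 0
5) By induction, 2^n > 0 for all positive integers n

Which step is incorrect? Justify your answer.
Step 5: By induction, 2^n > 0 for all positive integers n

Step 5 concludes the proof by induction, but no base case was ever established. A valid induction proof requires: (1) a base case proving 2^1 > 0, and (2) an inductive step showing IF 2^k > 0 THEN 2^(k+1) > 0. Steps 2-4 correctly establish the inductive step, but without the base case the conclusion in step 5 does not follow.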